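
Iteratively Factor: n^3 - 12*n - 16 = (n - 4)*(n^2 + 4*n + 4) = (n - 4)*(n + 2)*(n + 2)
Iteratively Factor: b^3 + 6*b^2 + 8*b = (b)*(b^2 + 6*b + 8) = b*(b + 4)*(b + 2)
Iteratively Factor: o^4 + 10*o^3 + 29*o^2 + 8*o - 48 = (o - 1)*(o^3 + 11*o^2 + 40*o + 48) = (o - 1)*(o + 4)*(o^2 + 7*o + 12) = (o - 1)*(o + 3)*(o + 4)*(o + 4)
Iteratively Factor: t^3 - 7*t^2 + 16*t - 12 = (t - 2)*(t^2 - 5*t + 6) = (t - 3)*(t - 2)*(t - 2)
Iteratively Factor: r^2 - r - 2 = (r + 1)*(r - 2)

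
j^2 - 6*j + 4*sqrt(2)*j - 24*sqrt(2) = (j - 6)*(j + 4*sqrt(2))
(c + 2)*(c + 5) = c^2 + 7*c + 10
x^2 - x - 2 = (x - 2)*(x + 1)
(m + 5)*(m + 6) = m^2 + 11*m + 30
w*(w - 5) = w^2 - 5*w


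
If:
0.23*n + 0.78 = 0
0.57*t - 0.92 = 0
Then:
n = -3.39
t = 1.61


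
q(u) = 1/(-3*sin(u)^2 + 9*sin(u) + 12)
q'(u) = (6*sin(u)*cos(u) - 9*cos(u))/(-3*sin(u)^2 + 9*sin(u) + 12)^2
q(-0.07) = 0.09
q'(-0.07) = -0.07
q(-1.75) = 4.18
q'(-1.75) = 46.34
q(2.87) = 0.07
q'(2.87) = 0.04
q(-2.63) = 0.15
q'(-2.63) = 0.22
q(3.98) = 0.27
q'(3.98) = 0.68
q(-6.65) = 0.12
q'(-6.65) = -0.15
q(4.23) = 0.60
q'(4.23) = 2.37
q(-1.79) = 2.80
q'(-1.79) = 25.32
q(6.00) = 0.11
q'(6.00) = -0.12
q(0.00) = 0.08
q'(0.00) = -0.06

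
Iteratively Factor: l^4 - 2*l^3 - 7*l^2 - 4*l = (l - 4)*(l^3 + 2*l^2 + l) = (l - 4)*(l + 1)*(l^2 + l) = l*(l - 4)*(l + 1)*(l + 1)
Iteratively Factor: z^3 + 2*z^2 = (z + 2)*(z^2) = z*(z + 2)*(z)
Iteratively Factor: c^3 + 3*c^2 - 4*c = (c - 1)*(c^2 + 4*c) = c*(c - 1)*(c + 4)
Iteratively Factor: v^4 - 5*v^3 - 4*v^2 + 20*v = (v + 2)*(v^3 - 7*v^2 + 10*v) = (v - 2)*(v + 2)*(v^2 - 5*v) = (v - 5)*(v - 2)*(v + 2)*(v)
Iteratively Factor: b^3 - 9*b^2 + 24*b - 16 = (b - 4)*(b^2 - 5*b + 4) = (b - 4)^2*(b - 1)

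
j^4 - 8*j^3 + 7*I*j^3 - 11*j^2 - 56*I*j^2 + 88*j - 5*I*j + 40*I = (j - 8)*(j + I)^2*(j + 5*I)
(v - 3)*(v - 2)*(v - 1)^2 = v^4 - 7*v^3 + 17*v^2 - 17*v + 6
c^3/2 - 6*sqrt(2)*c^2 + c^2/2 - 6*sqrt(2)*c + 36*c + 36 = (c/2 + 1/2)*(c - 6*sqrt(2))^2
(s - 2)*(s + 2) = s^2 - 4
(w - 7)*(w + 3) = w^2 - 4*w - 21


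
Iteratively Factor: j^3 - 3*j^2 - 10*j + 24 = (j - 2)*(j^2 - j - 12) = (j - 2)*(j + 3)*(j - 4)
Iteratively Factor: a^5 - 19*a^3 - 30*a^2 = (a + 3)*(a^4 - 3*a^3 - 10*a^2) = (a - 5)*(a + 3)*(a^3 + 2*a^2) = (a - 5)*(a + 2)*(a + 3)*(a^2) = a*(a - 5)*(a + 2)*(a + 3)*(a)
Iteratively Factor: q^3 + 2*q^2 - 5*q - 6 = (q + 1)*(q^2 + q - 6) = (q - 2)*(q + 1)*(q + 3)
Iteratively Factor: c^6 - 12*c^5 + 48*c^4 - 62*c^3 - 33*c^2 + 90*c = (c)*(c^5 - 12*c^4 + 48*c^3 - 62*c^2 - 33*c + 90) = c*(c - 5)*(c^4 - 7*c^3 + 13*c^2 + 3*c - 18) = c*(c - 5)*(c - 3)*(c^3 - 4*c^2 + c + 6) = c*(c - 5)*(c - 3)^2*(c^2 - c - 2) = c*(c - 5)*(c - 3)^2*(c - 2)*(c + 1)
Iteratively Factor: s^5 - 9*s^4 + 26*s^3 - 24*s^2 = (s)*(s^4 - 9*s^3 + 26*s^2 - 24*s) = s*(s - 4)*(s^3 - 5*s^2 + 6*s) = s^2*(s - 4)*(s^2 - 5*s + 6) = s^2*(s - 4)*(s - 3)*(s - 2)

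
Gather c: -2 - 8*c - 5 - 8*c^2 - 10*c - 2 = -8*c^2 - 18*c - 9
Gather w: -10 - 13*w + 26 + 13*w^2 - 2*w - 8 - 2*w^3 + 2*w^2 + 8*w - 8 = -2*w^3 + 15*w^2 - 7*w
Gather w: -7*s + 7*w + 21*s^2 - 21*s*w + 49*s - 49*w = 21*s^2 + 42*s + w*(-21*s - 42)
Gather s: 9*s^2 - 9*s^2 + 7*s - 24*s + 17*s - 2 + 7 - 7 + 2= 0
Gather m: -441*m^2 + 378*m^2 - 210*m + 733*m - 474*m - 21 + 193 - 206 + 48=-63*m^2 + 49*m + 14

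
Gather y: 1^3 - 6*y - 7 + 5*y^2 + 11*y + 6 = 5*y^2 + 5*y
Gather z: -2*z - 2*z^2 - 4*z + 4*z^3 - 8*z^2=4*z^3 - 10*z^2 - 6*z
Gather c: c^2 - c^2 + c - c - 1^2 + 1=0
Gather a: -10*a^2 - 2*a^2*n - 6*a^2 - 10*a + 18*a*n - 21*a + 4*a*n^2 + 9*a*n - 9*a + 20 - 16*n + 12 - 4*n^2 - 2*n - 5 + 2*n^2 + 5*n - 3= a^2*(-2*n - 16) + a*(4*n^2 + 27*n - 40) - 2*n^2 - 13*n + 24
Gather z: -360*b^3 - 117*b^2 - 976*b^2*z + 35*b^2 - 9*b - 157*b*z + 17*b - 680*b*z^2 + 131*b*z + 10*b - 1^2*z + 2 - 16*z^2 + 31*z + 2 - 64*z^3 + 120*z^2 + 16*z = -360*b^3 - 82*b^2 + 18*b - 64*z^3 + z^2*(104 - 680*b) + z*(-976*b^2 - 26*b + 46) + 4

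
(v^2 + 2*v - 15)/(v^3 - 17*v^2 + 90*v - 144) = (v + 5)/(v^2 - 14*v + 48)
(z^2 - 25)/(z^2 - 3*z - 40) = (z - 5)/(z - 8)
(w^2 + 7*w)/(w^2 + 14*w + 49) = w/(w + 7)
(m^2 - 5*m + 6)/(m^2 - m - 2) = (m - 3)/(m + 1)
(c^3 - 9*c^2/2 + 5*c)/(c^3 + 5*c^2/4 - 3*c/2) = 2*(2*c^2 - 9*c + 10)/(4*c^2 + 5*c - 6)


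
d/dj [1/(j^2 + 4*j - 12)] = 2*(-j - 2)/(j^2 + 4*j - 12)^2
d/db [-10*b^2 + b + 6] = 1 - 20*b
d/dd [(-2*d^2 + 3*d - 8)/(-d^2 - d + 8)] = (5*d^2 - 48*d + 16)/(d^4 + 2*d^3 - 15*d^2 - 16*d + 64)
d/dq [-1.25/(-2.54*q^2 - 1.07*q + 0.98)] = (-6.35*q - 1.3375)/(2.54*q^2 + 1.07*q - 0.98)^2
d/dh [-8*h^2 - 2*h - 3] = -16*h - 2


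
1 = 1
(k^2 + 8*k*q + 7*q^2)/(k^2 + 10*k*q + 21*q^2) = (k + q)/(k + 3*q)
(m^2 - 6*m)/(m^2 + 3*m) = (m - 6)/(m + 3)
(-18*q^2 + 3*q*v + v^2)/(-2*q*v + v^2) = (18*q^2 - 3*q*v - v^2)/(v*(2*q - v))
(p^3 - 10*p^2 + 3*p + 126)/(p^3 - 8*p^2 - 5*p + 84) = (p - 6)/(p - 4)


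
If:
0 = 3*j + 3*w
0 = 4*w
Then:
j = 0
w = 0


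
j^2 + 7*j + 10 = (j + 2)*(j + 5)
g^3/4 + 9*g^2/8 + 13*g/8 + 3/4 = (g/4 + 1/4)*(g + 3/2)*(g + 2)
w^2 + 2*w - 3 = (w - 1)*(w + 3)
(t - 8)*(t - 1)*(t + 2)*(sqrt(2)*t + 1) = sqrt(2)*t^4 - 7*sqrt(2)*t^3 + t^3 - 10*sqrt(2)*t^2 - 7*t^2 - 10*t + 16*sqrt(2)*t + 16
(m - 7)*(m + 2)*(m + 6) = m^3 + m^2 - 44*m - 84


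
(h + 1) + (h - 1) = 2*h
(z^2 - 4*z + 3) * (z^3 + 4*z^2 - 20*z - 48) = z^5 - 33*z^3 + 44*z^2 + 132*z - 144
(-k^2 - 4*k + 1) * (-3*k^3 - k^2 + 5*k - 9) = 3*k^5 + 13*k^4 - 4*k^3 - 12*k^2 + 41*k - 9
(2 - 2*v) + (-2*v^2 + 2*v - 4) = -2*v^2 - 2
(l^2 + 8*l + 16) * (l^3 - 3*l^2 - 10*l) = l^5 + 5*l^4 - 18*l^3 - 128*l^2 - 160*l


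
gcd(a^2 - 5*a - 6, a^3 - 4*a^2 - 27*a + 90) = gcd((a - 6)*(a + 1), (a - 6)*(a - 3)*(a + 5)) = a - 6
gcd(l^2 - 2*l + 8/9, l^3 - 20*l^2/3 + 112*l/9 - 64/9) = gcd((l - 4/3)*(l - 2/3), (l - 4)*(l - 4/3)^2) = l - 4/3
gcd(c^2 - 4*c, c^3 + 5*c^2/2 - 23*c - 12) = c - 4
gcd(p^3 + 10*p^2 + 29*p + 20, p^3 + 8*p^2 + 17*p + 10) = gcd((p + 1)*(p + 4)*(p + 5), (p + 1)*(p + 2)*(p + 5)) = p^2 + 6*p + 5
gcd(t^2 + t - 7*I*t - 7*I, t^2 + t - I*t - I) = t + 1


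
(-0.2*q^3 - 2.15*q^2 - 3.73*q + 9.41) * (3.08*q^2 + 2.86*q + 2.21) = -0.616*q^5 - 7.194*q^4 - 18.0794*q^3 + 13.5635*q^2 + 18.6693*q + 20.7961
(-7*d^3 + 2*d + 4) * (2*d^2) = -14*d^5 + 4*d^3 + 8*d^2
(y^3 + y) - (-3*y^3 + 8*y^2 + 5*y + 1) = 4*y^3 - 8*y^2 - 4*y - 1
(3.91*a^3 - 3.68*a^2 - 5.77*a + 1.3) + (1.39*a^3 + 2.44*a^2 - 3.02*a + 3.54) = 5.3*a^3 - 1.24*a^2 - 8.79*a + 4.84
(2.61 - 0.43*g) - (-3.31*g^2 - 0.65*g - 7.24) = 3.31*g^2 + 0.22*g + 9.85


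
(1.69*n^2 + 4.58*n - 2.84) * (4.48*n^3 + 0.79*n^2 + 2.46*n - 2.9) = 7.5712*n^5 + 21.8535*n^4 - 4.9476*n^3 + 4.1222*n^2 - 20.2684*n + 8.236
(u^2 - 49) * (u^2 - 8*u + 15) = u^4 - 8*u^3 - 34*u^2 + 392*u - 735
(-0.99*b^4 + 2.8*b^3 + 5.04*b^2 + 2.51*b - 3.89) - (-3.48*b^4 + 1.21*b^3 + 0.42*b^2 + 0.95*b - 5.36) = 2.49*b^4 + 1.59*b^3 + 4.62*b^2 + 1.56*b + 1.47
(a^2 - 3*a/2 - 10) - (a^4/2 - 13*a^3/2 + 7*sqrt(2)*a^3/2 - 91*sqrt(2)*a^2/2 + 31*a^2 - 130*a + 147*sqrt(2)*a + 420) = -a^4/2 - 7*sqrt(2)*a^3/2 + 13*a^3/2 - 30*a^2 + 91*sqrt(2)*a^2/2 - 147*sqrt(2)*a + 257*a/2 - 430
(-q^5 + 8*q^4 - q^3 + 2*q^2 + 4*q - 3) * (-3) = 3*q^5 - 24*q^4 + 3*q^3 - 6*q^2 - 12*q + 9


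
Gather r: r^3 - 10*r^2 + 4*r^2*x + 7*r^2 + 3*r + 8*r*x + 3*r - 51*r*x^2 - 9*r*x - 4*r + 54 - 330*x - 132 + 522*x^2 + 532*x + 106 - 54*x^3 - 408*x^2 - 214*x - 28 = r^3 + r^2*(4*x - 3) + r*(-51*x^2 - x + 2) - 54*x^3 + 114*x^2 - 12*x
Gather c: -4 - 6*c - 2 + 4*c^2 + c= 4*c^2 - 5*c - 6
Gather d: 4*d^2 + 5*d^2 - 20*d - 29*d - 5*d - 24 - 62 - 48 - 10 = 9*d^2 - 54*d - 144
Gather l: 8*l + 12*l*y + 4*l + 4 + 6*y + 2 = l*(12*y + 12) + 6*y + 6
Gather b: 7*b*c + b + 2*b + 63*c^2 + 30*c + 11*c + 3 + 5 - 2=b*(7*c + 3) + 63*c^2 + 41*c + 6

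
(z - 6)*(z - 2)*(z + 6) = z^3 - 2*z^2 - 36*z + 72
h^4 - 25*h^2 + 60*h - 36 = (h - 3)*(h - 2)*(h - 1)*(h + 6)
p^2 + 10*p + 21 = (p + 3)*(p + 7)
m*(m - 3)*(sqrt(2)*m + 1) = sqrt(2)*m^3 - 3*sqrt(2)*m^2 + m^2 - 3*m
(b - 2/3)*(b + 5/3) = b^2 + b - 10/9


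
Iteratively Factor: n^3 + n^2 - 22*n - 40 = (n - 5)*(n^2 + 6*n + 8) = (n - 5)*(n + 4)*(n + 2)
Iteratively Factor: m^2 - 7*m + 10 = (m - 5)*(m - 2)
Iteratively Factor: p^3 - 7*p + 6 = (p + 3)*(p^2 - 3*p + 2) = (p - 2)*(p + 3)*(p - 1)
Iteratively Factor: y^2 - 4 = (y - 2)*(y + 2)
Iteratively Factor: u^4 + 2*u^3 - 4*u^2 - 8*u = (u + 2)*(u^3 - 4*u) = u*(u + 2)*(u^2 - 4) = u*(u + 2)^2*(u - 2)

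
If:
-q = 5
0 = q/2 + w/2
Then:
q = -5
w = 5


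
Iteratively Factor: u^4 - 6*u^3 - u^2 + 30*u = (u - 5)*(u^3 - u^2 - 6*u) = (u - 5)*(u - 3)*(u^2 + 2*u) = u*(u - 5)*(u - 3)*(u + 2)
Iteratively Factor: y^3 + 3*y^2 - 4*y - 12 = (y + 3)*(y^2 - 4) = (y + 2)*(y + 3)*(y - 2)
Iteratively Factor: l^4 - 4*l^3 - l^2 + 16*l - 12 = (l - 2)*(l^3 - 2*l^2 - 5*l + 6) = (l - 3)*(l - 2)*(l^2 + l - 2) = (l - 3)*(l - 2)*(l + 2)*(l - 1)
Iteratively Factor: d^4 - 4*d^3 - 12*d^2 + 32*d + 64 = (d - 4)*(d^3 - 12*d - 16) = (d - 4)*(d + 2)*(d^2 - 2*d - 8) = (d - 4)^2*(d + 2)*(d + 2)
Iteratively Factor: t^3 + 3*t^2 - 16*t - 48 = (t + 3)*(t^2 - 16) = (t - 4)*(t + 3)*(t + 4)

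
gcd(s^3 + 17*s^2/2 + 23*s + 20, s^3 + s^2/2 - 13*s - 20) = s^2 + 9*s/2 + 5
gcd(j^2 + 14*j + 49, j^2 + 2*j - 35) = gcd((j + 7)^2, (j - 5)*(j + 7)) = j + 7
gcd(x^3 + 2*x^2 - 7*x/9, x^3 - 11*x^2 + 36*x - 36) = 1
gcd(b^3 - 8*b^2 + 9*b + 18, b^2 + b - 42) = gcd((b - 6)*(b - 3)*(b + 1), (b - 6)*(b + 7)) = b - 6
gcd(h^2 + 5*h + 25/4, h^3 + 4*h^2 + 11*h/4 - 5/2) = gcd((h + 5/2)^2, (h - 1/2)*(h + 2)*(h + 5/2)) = h + 5/2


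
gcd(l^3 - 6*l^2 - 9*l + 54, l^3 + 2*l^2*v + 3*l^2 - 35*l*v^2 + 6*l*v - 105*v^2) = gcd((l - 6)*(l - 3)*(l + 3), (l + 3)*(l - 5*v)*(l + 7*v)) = l + 3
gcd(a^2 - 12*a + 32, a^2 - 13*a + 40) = a - 8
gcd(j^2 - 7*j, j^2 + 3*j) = j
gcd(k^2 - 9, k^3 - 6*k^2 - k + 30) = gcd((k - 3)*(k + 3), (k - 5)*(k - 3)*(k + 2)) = k - 3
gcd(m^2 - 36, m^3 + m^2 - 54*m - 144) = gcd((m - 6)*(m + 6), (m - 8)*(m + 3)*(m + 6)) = m + 6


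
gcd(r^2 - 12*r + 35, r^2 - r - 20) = r - 5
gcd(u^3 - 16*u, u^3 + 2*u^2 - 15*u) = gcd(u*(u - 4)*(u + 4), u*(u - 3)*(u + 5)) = u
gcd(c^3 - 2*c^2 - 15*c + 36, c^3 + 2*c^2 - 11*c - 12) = c^2 + c - 12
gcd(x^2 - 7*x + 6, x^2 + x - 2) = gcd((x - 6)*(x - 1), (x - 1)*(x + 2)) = x - 1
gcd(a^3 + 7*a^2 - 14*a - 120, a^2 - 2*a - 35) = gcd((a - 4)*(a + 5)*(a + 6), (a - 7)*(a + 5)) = a + 5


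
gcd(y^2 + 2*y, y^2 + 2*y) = y^2 + 2*y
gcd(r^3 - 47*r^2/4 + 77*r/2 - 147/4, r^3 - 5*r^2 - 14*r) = r - 7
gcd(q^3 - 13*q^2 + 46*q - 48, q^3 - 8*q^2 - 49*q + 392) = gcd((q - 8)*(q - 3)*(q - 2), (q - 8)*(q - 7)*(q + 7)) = q - 8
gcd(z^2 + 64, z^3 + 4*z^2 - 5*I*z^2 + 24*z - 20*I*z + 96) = z - 8*I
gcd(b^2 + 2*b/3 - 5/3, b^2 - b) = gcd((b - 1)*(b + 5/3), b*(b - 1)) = b - 1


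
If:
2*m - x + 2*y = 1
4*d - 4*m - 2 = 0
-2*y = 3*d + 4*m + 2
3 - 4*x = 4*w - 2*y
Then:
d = -2*y/7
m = -2*y/7 - 1/2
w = 11/4 - 13*y/14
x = 10*y/7 - 2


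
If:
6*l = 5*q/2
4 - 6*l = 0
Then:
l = 2/3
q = 8/5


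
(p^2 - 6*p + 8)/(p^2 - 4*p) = (p - 2)/p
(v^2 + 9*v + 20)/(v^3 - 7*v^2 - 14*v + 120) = (v + 5)/(v^2 - 11*v + 30)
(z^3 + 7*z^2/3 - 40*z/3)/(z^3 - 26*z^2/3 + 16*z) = (z + 5)/(z - 6)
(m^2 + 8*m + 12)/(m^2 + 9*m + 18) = (m + 2)/(m + 3)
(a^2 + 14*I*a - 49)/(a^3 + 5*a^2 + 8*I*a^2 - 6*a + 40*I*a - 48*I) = (a^2 + 14*I*a - 49)/(a^3 + a^2*(5 + 8*I) + a*(-6 + 40*I) - 48*I)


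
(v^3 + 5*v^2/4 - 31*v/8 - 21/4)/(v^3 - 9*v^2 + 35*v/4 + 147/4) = (4*v^2 - v - 14)/(2*(2*v^2 - 21*v + 49))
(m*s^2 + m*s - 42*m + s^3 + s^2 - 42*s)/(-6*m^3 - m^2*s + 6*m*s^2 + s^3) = (s^2 + s - 42)/(-6*m^2 + 5*m*s + s^2)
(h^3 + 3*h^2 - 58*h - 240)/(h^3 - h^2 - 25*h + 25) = (h^2 - 2*h - 48)/(h^2 - 6*h + 5)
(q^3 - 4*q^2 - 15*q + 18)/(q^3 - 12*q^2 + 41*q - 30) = (q + 3)/(q - 5)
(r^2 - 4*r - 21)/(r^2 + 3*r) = (r - 7)/r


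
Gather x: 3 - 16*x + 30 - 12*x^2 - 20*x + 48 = -12*x^2 - 36*x + 81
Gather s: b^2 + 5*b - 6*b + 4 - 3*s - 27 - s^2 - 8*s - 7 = b^2 - b - s^2 - 11*s - 30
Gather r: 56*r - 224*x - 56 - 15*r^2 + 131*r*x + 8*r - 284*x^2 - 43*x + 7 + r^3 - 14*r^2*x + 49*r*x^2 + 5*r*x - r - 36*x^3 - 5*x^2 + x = r^3 + r^2*(-14*x - 15) + r*(49*x^2 + 136*x + 63) - 36*x^3 - 289*x^2 - 266*x - 49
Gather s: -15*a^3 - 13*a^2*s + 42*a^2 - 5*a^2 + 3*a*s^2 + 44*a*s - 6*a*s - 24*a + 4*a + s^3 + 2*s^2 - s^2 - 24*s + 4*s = -15*a^3 + 37*a^2 - 20*a + s^3 + s^2*(3*a + 1) + s*(-13*a^2 + 38*a - 20)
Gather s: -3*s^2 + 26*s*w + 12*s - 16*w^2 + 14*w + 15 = -3*s^2 + s*(26*w + 12) - 16*w^2 + 14*w + 15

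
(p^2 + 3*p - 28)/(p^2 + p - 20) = (p + 7)/(p + 5)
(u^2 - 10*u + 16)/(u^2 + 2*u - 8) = (u - 8)/(u + 4)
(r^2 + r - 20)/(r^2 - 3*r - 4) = (r + 5)/(r + 1)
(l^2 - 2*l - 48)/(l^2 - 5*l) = (l^2 - 2*l - 48)/(l*(l - 5))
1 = 1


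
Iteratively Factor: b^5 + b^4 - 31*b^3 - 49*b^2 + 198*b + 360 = (b + 3)*(b^4 - 2*b^3 - 25*b^2 + 26*b + 120) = (b - 3)*(b + 3)*(b^3 + b^2 - 22*b - 40) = (b - 5)*(b - 3)*(b + 3)*(b^2 + 6*b + 8) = (b - 5)*(b - 3)*(b + 2)*(b + 3)*(b + 4)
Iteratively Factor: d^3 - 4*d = (d - 2)*(d^2 + 2*d) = (d - 2)*(d + 2)*(d)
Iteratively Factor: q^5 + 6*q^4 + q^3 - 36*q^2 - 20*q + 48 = (q - 2)*(q^4 + 8*q^3 + 17*q^2 - 2*q - 24) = (q - 2)*(q + 3)*(q^3 + 5*q^2 + 2*q - 8) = (q - 2)*(q - 1)*(q + 3)*(q^2 + 6*q + 8) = (q - 2)*(q - 1)*(q + 2)*(q + 3)*(q + 4)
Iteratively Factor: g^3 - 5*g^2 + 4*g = (g - 1)*(g^2 - 4*g) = g*(g - 1)*(g - 4)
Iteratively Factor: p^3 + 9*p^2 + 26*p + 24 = (p + 3)*(p^2 + 6*p + 8) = (p + 2)*(p + 3)*(p + 4)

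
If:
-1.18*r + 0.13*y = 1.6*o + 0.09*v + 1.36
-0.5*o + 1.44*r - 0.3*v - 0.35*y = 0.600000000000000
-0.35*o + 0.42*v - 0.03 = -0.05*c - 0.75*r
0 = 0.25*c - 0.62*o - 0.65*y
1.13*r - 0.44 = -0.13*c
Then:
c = 1.51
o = -0.83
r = 0.22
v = -1.19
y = 1.37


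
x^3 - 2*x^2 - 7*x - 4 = (x - 4)*(x + 1)^2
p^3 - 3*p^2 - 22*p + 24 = (p - 6)*(p - 1)*(p + 4)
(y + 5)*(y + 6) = y^2 + 11*y + 30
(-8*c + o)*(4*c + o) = -32*c^2 - 4*c*o + o^2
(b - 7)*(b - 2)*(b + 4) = b^3 - 5*b^2 - 22*b + 56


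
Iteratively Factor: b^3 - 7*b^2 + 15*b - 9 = (b - 3)*(b^2 - 4*b + 3) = (b - 3)*(b - 1)*(b - 3)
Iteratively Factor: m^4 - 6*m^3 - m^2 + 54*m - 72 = (m - 4)*(m^3 - 2*m^2 - 9*m + 18) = (m - 4)*(m - 2)*(m^2 - 9) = (m - 4)*(m - 3)*(m - 2)*(m + 3)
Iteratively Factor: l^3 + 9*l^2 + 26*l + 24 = (l + 2)*(l^2 + 7*l + 12) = (l + 2)*(l + 4)*(l + 3)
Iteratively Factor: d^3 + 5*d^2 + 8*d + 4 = (d + 2)*(d^2 + 3*d + 2) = (d + 2)^2*(d + 1)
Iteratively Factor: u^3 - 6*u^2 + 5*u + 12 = (u - 4)*(u^2 - 2*u - 3) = (u - 4)*(u - 3)*(u + 1)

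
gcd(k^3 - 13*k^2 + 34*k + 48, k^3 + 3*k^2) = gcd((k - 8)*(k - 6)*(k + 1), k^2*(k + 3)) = 1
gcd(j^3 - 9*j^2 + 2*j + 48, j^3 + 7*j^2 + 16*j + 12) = j + 2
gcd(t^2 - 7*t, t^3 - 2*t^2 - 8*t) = t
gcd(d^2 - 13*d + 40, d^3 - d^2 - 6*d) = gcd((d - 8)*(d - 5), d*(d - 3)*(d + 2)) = 1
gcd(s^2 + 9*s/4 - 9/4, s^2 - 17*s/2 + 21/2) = 1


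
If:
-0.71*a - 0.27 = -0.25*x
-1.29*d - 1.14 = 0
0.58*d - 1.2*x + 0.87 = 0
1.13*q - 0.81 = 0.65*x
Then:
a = -0.28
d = -0.88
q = 0.89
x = 0.30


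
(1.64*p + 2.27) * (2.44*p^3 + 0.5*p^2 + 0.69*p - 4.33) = 4.0016*p^4 + 6.3588*p^3 + 2.2666*p^2 - 5.5349*p - 9.8291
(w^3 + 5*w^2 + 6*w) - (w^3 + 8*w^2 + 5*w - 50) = -3*w^2 + w + 50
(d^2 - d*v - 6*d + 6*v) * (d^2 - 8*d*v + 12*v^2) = d^4 - 9*d^3*v - 6*d^3 + 20*d^2*v^2 + 54*d^2*v - 12*d*v^3 - 120*d*v^2 + 72*v^3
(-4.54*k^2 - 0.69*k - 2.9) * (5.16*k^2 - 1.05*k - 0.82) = -23.4264*k^4 + 1.2066*k^3 - 10.5167*k^2 + 3.6108*k + 2.378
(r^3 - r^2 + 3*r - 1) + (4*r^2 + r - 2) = r^3 + 3*r^2 + 4*r - 3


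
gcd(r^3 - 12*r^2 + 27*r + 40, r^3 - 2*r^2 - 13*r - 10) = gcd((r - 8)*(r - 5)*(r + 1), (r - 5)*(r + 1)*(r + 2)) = r^2 - 4*r - 5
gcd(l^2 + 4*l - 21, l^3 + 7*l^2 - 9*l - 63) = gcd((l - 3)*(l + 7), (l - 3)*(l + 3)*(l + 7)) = l^2 + 4*l - 21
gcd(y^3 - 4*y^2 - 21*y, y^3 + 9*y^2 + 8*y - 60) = 1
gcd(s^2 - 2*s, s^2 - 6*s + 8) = s - 2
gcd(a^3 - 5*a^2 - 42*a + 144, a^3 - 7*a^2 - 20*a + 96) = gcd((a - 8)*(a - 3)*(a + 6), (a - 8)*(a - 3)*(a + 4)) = a^2 - 11*a + 24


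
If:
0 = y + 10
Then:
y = -10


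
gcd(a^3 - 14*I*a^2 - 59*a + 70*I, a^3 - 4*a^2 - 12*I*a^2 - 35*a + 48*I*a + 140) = a^2 - 12*I*a - 35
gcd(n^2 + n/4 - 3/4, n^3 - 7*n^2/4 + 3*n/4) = n - 3/4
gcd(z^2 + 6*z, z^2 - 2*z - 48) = z + 6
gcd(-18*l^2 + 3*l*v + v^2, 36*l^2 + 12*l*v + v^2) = 6*l + v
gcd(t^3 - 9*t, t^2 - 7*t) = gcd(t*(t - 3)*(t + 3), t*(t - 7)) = t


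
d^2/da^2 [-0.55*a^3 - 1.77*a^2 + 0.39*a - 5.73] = -3.3*a - 3.54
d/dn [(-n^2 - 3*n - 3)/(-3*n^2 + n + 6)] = 5*(-2*n^2 - 6*n - 3)/(9*n^4 - 6*n^3 - 35*n^2 + 12*n + 36)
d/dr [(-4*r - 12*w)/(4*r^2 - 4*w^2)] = (-r^2 + 2*r*(r + 3*w) + w^2)/(r^2 - w^2)^2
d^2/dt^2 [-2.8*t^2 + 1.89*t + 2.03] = -5.60000000000000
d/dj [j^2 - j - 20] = 2*j - 1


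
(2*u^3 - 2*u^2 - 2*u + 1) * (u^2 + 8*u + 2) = 2*u^5 + 14*u^4 - 14*u^3 - 19*u^2 + 4*u + 2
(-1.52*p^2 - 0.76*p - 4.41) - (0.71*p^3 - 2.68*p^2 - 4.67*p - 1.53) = -0.71*p^3 + 1.16*p^2 + 3.91*p - 2.88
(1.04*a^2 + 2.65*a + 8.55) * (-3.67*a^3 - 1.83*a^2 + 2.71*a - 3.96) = -3.8168*a^5 - 11.6287*a^4 - 33.4096*a^3 - 12.5834*a^2 + 12.6765*a - 33.858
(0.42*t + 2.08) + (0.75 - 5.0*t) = 2.83 - 4.58*t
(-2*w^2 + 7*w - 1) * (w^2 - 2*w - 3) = -2*w^4 + 11*w^3 - 9*w^2 - 19*w + 3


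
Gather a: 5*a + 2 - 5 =5*a - 3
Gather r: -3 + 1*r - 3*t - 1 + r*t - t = r*(t + 1) - 4*t - 4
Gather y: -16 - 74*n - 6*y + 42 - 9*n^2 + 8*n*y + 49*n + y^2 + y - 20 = -9*n^2 - 25*n + y^2 + y*(8*n - 5) + 6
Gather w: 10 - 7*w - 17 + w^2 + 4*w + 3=w^2 - 3*w - 4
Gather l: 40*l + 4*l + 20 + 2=44*l + 22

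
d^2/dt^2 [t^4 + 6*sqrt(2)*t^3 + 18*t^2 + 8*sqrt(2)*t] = 12*t^2 + 36*sqrt(2)*t + 36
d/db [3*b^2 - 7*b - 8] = 6*b - 7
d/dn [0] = 0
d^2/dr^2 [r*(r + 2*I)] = 2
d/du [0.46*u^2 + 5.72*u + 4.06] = 0.92*u + 5.72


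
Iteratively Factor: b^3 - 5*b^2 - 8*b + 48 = (b - 4)*(b^2 - b - 12) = (b - 4)*(b + 3)*(b - 4)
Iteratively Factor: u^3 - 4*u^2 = (u)*(u^2 - 4*u) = u*(u - 4)*(u)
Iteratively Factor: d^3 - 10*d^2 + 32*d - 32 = (d - 2)*(d^2 - 8*d + 16) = (d - 4)*(d - 2)*(d - 4)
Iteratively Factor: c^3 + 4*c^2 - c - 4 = (c + 4)*(c^2 - 1) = (c - 1)*(c + 4)*(c + 1)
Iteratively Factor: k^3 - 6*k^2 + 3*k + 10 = (k - 2)*(k^2 - 4*k - 5) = (k - 5)*(k - 2)*(k + 1)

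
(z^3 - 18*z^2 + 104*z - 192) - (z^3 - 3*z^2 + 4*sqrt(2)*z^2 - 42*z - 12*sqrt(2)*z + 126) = -15*z^2 - 4*sqrt(2)*z^2 + 12*sqrt(2)*z + 146*z - 318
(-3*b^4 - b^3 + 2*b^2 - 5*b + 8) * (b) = -3*b^5 - b^4 + 2*b^3 - 5*b^2 + 8*b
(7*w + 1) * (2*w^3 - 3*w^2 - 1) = 14*w^4 - 19*w^3 - 3*w^2 - 7*w - 1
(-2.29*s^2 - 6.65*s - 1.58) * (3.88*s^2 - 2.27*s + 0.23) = -8.8852*s^4 - 20.6037*s^3 + 8.4384*s^2 + 2.0571*s - 0.3634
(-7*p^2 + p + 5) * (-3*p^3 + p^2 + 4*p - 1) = 21*p^5 - 10*p^4 - 42*p^3 + 16*p^2 + 19*p - 5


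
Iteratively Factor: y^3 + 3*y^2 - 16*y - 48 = (y - 4)*(y^2 + 7*y + 12) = (y - 4)*(y + 3)*(y + 4)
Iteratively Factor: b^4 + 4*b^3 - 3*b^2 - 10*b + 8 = (b + 2)*(b^3 + 2*b^2 - 7*b + 4) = (b - 1)*(b + 2)*(b^2 + 3*b - 4) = (b - 1)*(b + 2)*(b + 4)*(b - 1)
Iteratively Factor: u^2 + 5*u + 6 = (u + 2)*(u + 3)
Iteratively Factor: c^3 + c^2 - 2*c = (c - 1)*(c^2 + 2*c) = c*(c - 1)*(c + 2)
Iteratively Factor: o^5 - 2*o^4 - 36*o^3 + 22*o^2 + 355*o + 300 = (o + 4)*(o^4 - 6*o^3 - 12*o^2 + 70*o + 75) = (o - 5)*(o + 4)*(o^3 - o^2 - 17*o - 15) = (o - 5)*(o + 1)*(o + 4)*(o^2 - 2*o - 15) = (o - 5)^2*(o + 1)*(o + 4)*(o + 3)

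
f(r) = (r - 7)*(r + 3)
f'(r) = 2*r - 4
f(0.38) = -22.38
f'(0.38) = -3.24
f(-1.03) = -15.82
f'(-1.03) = -6.06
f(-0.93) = -16.42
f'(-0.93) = -5.86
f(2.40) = -24.84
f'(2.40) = 0.80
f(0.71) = -23.34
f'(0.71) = -2.58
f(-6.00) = 39.00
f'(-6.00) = -16.00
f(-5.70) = 34.29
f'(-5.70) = -15.40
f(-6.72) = 51.04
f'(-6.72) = -17.44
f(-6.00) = 39.00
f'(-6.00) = -16.00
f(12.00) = 75.00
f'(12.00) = 20.00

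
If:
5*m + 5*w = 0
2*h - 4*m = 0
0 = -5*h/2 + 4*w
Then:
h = 0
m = 0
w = 0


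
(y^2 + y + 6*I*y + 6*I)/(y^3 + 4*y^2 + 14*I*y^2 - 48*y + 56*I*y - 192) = (y + 1)/(y^2 + y*(4 + 8*I) + 32*I)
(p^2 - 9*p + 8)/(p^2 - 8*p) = (p - 1)/p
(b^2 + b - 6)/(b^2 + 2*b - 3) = (b - 2)/(b - 1)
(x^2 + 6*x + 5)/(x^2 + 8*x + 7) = (x + 5)/(x + 7)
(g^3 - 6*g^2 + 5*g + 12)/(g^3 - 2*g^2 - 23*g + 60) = (g + 1)/(g + 5)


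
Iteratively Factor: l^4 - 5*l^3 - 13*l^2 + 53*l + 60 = (l - 4)*(l^3 - l^2 - 17*l - 15) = (l - 4)*(l + 1)*(l^2 - 2*l - 15) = (l - 5)*(l - 4)*(l + 1)*(l + 3)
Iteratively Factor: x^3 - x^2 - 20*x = (x)*(x^2 - x - 20) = x*(x - 5)*(x + 4)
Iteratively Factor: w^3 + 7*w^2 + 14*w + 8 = (w + 4)*(w^2 + 3*w + 2) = (w + 1)*(w + 4)*(w + 2)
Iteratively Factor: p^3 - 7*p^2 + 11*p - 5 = (p - 1)*(p^2 - 6*p + 5) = (p - 1)^2*(p - 5)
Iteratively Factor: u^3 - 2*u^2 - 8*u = (u + 2)*(u^2 - 4*u) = (u - 4)*(u + 2)*(u)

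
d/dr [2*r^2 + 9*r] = 4*r + 9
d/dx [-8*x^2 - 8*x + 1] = -16*x - 8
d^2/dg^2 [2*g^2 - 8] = 4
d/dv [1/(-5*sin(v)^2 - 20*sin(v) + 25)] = 2*(sin(v) + 2)*cos(v)/(5*(sin(v)^2 + 4*sin(v) - 5)^2)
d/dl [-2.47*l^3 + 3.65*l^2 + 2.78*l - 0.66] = -7.41*l^2 + 7.3*l + 2.78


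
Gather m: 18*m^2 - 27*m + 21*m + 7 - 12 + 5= 18*m^2 - 6*m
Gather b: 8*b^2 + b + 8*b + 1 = 8*b^2 + 9*b + 1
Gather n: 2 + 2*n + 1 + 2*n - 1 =4*n + 2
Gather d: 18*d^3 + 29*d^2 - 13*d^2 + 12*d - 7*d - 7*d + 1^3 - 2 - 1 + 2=18*d^3 + 16*d^2 - 2*d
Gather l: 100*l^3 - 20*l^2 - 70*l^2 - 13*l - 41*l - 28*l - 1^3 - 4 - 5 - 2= 100*l^3 - 90*l^2 - 82*l - 12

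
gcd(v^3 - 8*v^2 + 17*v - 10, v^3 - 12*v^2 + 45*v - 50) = v^2 - 7*v + 10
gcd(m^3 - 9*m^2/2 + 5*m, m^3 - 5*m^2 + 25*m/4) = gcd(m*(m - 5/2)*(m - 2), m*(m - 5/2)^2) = m^2 - 5*m/2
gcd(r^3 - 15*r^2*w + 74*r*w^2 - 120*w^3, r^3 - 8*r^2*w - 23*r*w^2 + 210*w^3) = r - 6*w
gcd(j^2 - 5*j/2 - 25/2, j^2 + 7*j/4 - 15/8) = j + 5/2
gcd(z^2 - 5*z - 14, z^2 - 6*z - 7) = z - 7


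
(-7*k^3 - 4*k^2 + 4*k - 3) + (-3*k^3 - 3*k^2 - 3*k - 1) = -10*k^3 - 7*k^2 + k - 4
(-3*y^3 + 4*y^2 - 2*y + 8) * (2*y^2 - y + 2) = -6*y^5 + 11*y^4 - 14*y^3 + 26*y^2 - 12*y + 16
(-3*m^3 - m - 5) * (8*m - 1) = -24*m^4 + 3*m^3 - 8*m^2 - 39*m + 5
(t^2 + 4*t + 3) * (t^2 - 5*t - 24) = t^4 - t^3 - 41*t^2 - 111*t - 72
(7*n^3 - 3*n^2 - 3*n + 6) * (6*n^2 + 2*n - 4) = 42*n^5 - 4*n^4 - 52*n^3 + 42*n^2 + 24*n - 24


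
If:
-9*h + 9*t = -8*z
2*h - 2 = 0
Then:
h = 1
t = 1 - 8*z/9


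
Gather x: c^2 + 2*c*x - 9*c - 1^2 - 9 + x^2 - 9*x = c^2 - 9*c + x^2 + x*(2*c - 9) - 10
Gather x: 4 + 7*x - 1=7*x + 3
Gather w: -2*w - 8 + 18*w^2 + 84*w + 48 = 18*w^2 + 82*w + 40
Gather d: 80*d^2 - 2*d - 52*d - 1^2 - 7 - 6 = 80*d^2 - 54*d - 14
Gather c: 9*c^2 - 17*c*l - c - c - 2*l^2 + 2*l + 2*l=9*c^2 + c*(-17*l - 2) - 2*l^2 + 4*l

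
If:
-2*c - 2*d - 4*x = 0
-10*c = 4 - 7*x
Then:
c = 7*x/10 - 2/5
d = 2/5 - 27*x/10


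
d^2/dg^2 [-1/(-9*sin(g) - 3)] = (-3*sin(g)^2 + sin(g) + 6)/(3*sin(g) + 1)^3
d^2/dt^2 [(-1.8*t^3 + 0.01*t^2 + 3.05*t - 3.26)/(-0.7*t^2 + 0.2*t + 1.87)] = (4.44089209850063e-16*t^4 + 1.8646*t^3 + 13.54506*t^2 + 11.07342*t + 11.006942)/(0.343*t^6 - 0.294*t^5 - 2.6649*t^4 + 1.5628*t^3 + 7.11909*t^2 - 2.09814*t - 6.539203)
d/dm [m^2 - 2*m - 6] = 2*m - 2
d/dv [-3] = 0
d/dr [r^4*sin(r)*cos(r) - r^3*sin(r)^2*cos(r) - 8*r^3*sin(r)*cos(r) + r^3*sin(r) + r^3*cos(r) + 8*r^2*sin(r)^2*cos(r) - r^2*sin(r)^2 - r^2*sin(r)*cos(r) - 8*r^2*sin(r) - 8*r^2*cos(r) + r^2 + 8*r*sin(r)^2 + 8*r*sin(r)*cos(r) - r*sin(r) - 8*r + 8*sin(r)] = r^4*cos(2*r) - 3*r^3*sin(r)/4 + 2*r^3*sin(2*r) - 3*r^3*sin(3*r)/4 + r^3*cos(r) - 8*r^3*cos(2*r) + 9*r^2*sin(r) - 13*r^2*sin(2*r) + 6*r^2*sin(3*r) - 23*r^2*cos(r)/4 - r^2*cos(2*r) + 3*r^2*cos(3*r)/4 - 16*r*sin(r) + 7*r*sin(2*r) - 13*r*cos(r) + 9*r*cos(2*r) - 4*r*cos(3*r) + r - sin(r) + 8*cos(r) - 4*sqrt(2)*cos(2*r + pi/4) - 4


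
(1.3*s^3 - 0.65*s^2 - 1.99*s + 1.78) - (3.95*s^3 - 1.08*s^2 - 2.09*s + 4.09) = -2.65*s^3 + 0.43*s^2 + 0.0999999999999999*s - 2.31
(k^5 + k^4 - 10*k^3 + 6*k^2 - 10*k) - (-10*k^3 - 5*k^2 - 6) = k^5 + k^4 + 11*k^2 - 10*k + 6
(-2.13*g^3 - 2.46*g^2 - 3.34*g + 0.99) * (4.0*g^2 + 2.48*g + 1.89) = -8.52*g^5 - 15.1224*g^4 - 23.4865*g^3 - 8.9726*g^2 - 3.8574*g + 1.8711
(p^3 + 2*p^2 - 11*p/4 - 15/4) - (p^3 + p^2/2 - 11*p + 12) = 3*p^2/2 + 33*p/4 - 63/4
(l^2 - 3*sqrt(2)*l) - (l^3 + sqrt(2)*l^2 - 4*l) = -l^3 - sqrt(2)*l^2 + l^2 - 3*sqrt(2)*l + 4*l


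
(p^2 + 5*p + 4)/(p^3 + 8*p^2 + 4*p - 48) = (p + 1)/(p^2 + 4*p - 12)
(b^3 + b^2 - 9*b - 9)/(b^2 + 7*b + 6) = (b^2 - 9)/(b + 6)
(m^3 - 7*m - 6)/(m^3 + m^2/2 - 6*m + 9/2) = 2*(m^3 - 7*m - 6)/(2*m^3 + m^2 - 12*m + 9)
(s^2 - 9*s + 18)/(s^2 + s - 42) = (s - 3)/(s + 7)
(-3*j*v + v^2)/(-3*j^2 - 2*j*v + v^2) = v/(j + v)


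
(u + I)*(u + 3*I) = u^2 + 4*I*u - 3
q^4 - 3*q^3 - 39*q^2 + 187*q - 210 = (q - 5)*(q - 3)*(q - 2)*(q + 7)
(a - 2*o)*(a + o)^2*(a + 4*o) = a^4 + 4*a^3*o - 3*a^2*o^2 - 14*a*o^3 - 8*o^4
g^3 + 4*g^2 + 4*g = g*(g + 2)^2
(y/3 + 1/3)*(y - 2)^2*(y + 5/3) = y^4/3 - 4*y^3/9 - 5*y^2/3 + 4*y/3 + 20/9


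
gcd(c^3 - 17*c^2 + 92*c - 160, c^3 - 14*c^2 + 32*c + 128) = c - 8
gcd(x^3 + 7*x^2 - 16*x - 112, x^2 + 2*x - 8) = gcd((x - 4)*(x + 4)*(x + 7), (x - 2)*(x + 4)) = x + 4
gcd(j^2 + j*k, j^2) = j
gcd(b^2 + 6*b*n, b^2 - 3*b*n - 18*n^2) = 1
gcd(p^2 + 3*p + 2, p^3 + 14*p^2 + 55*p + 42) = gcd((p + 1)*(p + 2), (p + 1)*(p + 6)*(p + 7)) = p + 1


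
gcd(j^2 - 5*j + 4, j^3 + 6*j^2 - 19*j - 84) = j - 4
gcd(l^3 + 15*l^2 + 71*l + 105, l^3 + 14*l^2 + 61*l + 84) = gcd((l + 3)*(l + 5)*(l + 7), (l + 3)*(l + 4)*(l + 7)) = l^2 + 10*l + 21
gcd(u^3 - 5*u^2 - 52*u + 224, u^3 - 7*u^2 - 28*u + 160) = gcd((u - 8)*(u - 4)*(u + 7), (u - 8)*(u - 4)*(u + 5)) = u^2 - 12*u + 32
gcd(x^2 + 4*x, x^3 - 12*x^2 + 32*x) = x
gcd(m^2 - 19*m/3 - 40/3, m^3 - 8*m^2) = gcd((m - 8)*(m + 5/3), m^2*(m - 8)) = m - 8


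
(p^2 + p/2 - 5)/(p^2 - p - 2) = (p + 5/2)/(p + 1)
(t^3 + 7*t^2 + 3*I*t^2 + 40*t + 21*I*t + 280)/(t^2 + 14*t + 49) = (t^2 + 3*I*t + 40)/(t + 7)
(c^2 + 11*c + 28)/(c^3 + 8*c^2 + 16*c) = (c + 7)/(c*(c + 4))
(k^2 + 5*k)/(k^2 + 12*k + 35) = k/(k + 7)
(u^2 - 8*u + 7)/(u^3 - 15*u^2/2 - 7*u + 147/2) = 2*(u - 1)/(2*u^2 - u - 21)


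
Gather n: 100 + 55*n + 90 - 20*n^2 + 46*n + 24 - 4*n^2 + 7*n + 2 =-24*n^2 + 108*n + 216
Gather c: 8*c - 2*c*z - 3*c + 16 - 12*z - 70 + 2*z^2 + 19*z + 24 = c*(5 - 2*z) + 2*z^2 + 7*z - 30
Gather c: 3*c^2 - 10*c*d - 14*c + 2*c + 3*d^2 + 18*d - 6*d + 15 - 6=3*c^2 + c*(-10*d - 12) + 3*d^2 + 12*d + 9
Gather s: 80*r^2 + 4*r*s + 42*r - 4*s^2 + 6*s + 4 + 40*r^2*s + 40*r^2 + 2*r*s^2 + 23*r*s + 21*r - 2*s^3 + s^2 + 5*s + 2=120*r^2 + 63*r - 2*s^3 + s^2*(2*r - 3) + s*(40*r^2 + 27*r + 11) + 6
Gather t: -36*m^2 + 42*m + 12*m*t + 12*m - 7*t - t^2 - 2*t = -36*m^2 + 54*m - t^2 + t*(12*m - 9)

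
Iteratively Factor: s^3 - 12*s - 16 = (s + 2)*(s^2 - 2*s - 8) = (s - 4)*(s + 2)*(s + 2)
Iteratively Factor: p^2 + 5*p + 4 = (p + 1)*(p + 4)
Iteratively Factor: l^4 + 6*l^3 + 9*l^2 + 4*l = (l + 1)*(l^3 + 5*l^2 + 4*l) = (l + 1)*(l + 4)*(l^2 + l) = l*(l + 1)*(l + 4)*(l + 1)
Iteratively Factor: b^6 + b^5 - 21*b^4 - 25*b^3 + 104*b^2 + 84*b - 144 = (b + 3)*(b^5 - 2*b^4 - 15*b^3 + 20*b^2 + 44*b - 48) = (b + 2)*(b + 3)*(b^4 - 4*b^3 - 7*b^2 + 34*b - 24) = (b - 4)*(b + 2)*(b + 3)*(b^3 - 7*b + 6) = (b - 4)*(b - 2)*(b + 2)*(b + 3)*(b^2 + 2*b - 3) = (b - 4)*(b - 2)*(b - 1)*(b + 2)*(b + 3)*(b + 3)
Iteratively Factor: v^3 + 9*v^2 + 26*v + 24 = (v + 4)*(v^2 + 5*v + 6) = (v + 3)*(v + 4)*(v + 2)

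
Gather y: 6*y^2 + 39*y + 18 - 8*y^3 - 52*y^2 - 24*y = -8*y^3 - 46*y^2 + 15*y + 18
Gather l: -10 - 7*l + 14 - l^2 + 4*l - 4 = -l^2 - 3*l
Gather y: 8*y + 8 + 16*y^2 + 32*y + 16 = 16*y^2 + 40*y + 24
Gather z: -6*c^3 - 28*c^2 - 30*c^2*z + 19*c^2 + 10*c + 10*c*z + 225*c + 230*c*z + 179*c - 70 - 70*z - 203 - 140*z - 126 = -6*c^3 - 9*c^2 + 414*c + z*(-30*c^2 + 240*c - 210) - 399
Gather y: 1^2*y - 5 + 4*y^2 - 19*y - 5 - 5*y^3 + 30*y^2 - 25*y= -5*y^3 + 34*y^2 - 43*y - 10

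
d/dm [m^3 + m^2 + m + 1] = 3*m^2 + 2*m + 1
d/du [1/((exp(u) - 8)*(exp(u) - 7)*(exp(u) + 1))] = -((exp(u) - 8)*(exp(u) - 7) + (exp(u) - 8)*(exp(u) + 1) + (exp(u) - 7)*(exp(u) + 1))/(4*(exp(u) - 8)^2*(exp(u) - 7)^2*cosh(u/2)^2)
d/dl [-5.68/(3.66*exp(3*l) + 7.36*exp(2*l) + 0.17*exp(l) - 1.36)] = (62.3664*exp(2*l) + 83.6096*exp(l) + 0.9656)*exp(l)/(3.66*exp(3*l) + 7.36*exp(2*l) + 0.17*exp(l) - 1.36)^2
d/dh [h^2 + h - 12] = 2*h + 1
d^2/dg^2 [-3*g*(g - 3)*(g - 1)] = 24 - 18*g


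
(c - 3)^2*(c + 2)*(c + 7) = c^4 + 3*c^3 - 31*c^2 - 3*c + 126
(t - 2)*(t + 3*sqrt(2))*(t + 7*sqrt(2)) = t^3 - 2*t^2 + 10*sqrt(2)*t^2 - 20*sqrt(2)*t + 42*t - 84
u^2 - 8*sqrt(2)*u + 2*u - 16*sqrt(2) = (u + 2)*(u - 8*sqrt(2))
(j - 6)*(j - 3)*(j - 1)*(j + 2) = j^4 - 8*j^3 + 7*j^2 + 36*j - 36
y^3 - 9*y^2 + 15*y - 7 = (y - 7)*(y - 1)^2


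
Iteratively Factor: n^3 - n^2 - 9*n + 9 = (n + 3)*(n^2 - 4*n + 3) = (n - 1)*(n + 3)*(n - 3)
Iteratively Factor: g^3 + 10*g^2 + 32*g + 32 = (g + 4)*(g^2 + 6*g + 8) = (g + 2)*(g + 4)*(g + 4)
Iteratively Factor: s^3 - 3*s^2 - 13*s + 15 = (s + 3)*(s^2 - 6*s + 5) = (s - 5)*(s + 3)*(s - 1)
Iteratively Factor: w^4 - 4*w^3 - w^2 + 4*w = (w)*(w^3 - 4*w^2 - w + 4) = w*(w - 1)*(w^2 - 3*w - 4) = w*(w - 4)*(w - 1)*(w + 1)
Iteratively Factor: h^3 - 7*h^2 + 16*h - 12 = (h - 2)*(h^2 - 5*h + 6) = (h - 2)^2*(h - 3)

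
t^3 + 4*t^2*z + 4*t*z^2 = t*(t + 2*z)^2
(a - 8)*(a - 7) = a^2 - 15*a + 56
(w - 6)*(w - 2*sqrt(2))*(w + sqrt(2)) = w^3 - 6*w^2 - sqrt(2)*w^2 - 4*w + 6*sqrt(2)*w + 24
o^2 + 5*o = o*(o + 5)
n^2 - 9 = (n - 3)*(n + 3)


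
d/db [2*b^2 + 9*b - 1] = 4*b + 9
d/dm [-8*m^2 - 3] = -16*m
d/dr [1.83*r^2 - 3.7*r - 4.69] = 3.66*r - 3.7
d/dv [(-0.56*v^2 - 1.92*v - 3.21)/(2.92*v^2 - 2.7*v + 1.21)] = (7.1184*v^2 + 17.3912*v - 10.9902)/(8.5264*v^4 - 15.768*v^3 + 14.3564*v^2 - 6.534*v + 1.4641)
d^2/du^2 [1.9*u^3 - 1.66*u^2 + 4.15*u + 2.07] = 11.4*u - 3.32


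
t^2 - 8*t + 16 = (t - 4)^2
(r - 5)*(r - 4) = r^2 - 9*r + 20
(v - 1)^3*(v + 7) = v^4 + 4*v^3 - 18*v^2 + 20*v - 7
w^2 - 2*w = w*(w - 2)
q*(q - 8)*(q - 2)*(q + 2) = q^4 - 8*q^3 - 4*q^2 + 32*q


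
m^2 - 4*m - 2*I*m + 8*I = (m - 4)*(m - 2*I)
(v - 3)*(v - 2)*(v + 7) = v^3 + 2*v^2 - 29*v + 42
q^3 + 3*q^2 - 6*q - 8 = (q - 2)*(q + 1)*(q + 4)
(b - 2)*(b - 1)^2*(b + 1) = b^4 - 3*b^3 + b^2 + 3*b - 2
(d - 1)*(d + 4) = d^2 + 3*d - 4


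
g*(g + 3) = g^2 + 3*g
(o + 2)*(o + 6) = o^2 + 8*o + 12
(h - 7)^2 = h^2 - 14*h + 49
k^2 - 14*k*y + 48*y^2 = (k - 8*y)*(k - 6*y)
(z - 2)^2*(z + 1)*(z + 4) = z^4 + z^3 - 12*z^2 + 4*z + 16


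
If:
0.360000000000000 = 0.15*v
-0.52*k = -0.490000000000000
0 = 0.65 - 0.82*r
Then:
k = 0.94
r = 0.79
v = 2.40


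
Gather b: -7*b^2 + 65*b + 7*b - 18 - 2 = -7*b^2 + 72*b - 20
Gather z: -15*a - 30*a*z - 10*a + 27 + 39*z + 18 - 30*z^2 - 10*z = -25*a - 30*z^2 + z*(29 - 30*a) + 45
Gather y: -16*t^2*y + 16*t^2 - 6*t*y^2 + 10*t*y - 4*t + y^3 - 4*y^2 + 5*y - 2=16*t^2 - 4*t + y^3 + y^2*(-6*t - 4) + y*(-16*t^2 + 10*t + 5) - 2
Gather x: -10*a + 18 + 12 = 30 - 10*a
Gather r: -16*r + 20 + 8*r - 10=10 - 8*r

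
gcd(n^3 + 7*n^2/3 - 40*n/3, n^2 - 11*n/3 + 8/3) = n - 8/3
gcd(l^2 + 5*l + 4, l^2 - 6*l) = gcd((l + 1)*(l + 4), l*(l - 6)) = 1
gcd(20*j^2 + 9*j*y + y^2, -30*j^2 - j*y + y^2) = 5*j + y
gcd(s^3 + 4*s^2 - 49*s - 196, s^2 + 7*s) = s + 7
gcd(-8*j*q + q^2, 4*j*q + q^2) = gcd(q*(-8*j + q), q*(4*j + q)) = q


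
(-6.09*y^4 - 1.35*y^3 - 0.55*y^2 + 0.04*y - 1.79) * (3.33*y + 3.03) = -20.2797*y^5 - 22.9482*y^4 - 5.922*y^3 - 1.5333*y^2 - 5.8395*y - 5.4237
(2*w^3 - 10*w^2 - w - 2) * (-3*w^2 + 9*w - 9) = -6*w^5 + 48*w^4 - 105*w^3 + 87*w^2 - 9*w + 18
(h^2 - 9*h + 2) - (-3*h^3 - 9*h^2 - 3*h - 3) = 3*h^3 + 10*h^2 - 6*h + 5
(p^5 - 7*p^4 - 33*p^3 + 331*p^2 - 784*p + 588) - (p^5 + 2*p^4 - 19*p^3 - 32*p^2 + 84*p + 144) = -9*p^4 - 14*p^3 + 363*p^2 - 868*p + 444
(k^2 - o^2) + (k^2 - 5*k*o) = 2*k^2 - 5*k*o - o^2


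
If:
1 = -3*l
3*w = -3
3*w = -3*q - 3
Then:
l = -1/3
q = 0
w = -1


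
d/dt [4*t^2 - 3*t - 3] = 8*t - 3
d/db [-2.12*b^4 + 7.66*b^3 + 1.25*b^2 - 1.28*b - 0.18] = -8.48*b^3 + 22.98*b^2 + 2.5*b - 1.28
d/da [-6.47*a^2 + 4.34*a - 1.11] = 4.34 - 12.94*a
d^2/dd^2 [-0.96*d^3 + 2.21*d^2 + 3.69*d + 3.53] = 4.42 - 5.76*d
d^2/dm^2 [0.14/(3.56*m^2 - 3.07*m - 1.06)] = (3.548608*m^2 - 3.060176*m - 0.14*(7.12*m - 3.07)*(14.24*m - 6.14) - 1.056608)/(-3.56*m^2 + 3.07*m + 1.06)^3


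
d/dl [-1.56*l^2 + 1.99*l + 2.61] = 1.99 - 3.12*l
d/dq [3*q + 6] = 3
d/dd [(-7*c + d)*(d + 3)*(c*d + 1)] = -c*(7*c - d)*(d + 3) - (7*c - d)*(c*d + 1) + (d + 3)*(c*d + 1)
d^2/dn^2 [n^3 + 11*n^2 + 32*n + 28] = 6*n + 22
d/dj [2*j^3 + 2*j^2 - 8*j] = 6*j^2 + 4*j - 8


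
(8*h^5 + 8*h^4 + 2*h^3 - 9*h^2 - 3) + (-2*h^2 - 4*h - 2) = 8*h^5 + 8*h^4 + 2*h^3 - 11*h^2 - 4*h - 5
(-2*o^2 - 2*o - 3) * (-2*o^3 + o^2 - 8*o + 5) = 4*o^5 + 2*o^4 + 20*o^3 + 3*o^2 + 14*o - 15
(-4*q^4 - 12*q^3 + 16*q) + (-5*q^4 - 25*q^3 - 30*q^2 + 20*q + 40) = -9*q^4 - 37*q^3 - 30*q^2 + 36*q + 40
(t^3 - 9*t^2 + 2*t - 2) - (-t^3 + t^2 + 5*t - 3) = 2*t^3 - 10*t^2 - 3*t + 1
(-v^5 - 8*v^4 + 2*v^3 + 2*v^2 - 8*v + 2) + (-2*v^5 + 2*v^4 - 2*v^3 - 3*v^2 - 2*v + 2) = -3*v^5 - 6*v^4 - v^2 - 10*v + 4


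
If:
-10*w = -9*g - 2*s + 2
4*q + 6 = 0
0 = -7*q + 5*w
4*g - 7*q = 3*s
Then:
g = -78/35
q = -3/2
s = 37/70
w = -21/10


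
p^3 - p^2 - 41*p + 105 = (p - 5)*(p - 3)*(p + 7)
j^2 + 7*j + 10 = (j + 2)*(j + 5)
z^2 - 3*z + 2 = (z - 2)*(z - 1)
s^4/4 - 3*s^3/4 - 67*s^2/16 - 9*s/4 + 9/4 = (s/4 + 1/2)*(s - 6)*(s - 1/2)*(s + 3/2)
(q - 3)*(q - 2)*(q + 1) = q^3 - 4*q^2 + q + 6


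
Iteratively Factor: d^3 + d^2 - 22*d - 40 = (d + 2)*(d^2 - d - 20) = (d + 2)*(d + 4)*(d - 5)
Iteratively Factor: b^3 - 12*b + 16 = (b - 2)*(b^2 + 2*b - 8) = (b - 2)^2*(b + 4)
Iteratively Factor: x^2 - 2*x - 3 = (x + 1)*(x - 3)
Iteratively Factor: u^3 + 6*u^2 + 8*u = (u)*(u^2 + 6*u + 8) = u*(u + 4)*(u + 2)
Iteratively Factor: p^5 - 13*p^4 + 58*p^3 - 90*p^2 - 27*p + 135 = (p + 1)*(p^4 - 14*p^3 + 72*p^2 - 162*p + 135) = (p - 3)*(p + 1)*(p^3 - 11*p^2 + 39*p - 45) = (p - 3)^2*(p + 1)*(p^2 - 8*p + 15) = (p - 5)*(p - 3)^2*(p + 1)*(p - 3)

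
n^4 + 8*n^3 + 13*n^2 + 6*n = n*(n + 1)^2*(n + 6)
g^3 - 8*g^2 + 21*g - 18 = (g - 3)^2*(g - 2)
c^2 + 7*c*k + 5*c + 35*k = (c + 5)*(c + 7*k)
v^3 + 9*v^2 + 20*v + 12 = (v + 1)*(v + 2)*(v + 6)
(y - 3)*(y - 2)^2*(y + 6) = y^4 - y^3 - 26*y^2 + 84*y - 72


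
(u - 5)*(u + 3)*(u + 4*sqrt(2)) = u^3 - 2*u^2 + 4*sqrt(2)*u^2 - 15*u - 8*sqrt(2)*u - 60*sqrt(2)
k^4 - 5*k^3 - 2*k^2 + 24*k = k*(k - 4)*(k - 3)*(k + 2)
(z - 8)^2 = z^2 - 16*z + 64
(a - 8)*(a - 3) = a^2 - 11*a + 24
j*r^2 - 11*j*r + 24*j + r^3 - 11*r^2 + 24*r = (j + r)*(r - 8)*(r - 3)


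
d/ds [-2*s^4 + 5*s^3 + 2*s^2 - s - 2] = -8*s^3 + 15*s^2 + 4*s - 1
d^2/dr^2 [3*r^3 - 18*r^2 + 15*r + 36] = 18*r - 36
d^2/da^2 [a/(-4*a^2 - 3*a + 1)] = 2*(-a*(8*a + 3)^2 + 3*(4*a + 1)*(4*a^2 + 3*a - 1))/(4*a^2 + 3*a - 1)^3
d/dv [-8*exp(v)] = -8*exp(v)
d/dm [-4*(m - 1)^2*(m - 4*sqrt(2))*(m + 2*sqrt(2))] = -16*m^3 + 24*m^2 + 24*sqrt(2)*m^2 - 32*sqrt(2)*m + 120*m - 128 + 8*sqrt(2)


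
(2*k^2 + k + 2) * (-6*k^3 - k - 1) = -12*k^5 - 6*k^4 - 14*k^3 - 3*k^2 - 3*k - 2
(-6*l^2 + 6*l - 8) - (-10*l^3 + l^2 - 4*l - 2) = 10*l^3 - 7*l^2 + 10*l - 6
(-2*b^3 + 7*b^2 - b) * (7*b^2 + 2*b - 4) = -14*b^5 + 45*b^4 + 15*b^3 - 30*b^2 + 4*b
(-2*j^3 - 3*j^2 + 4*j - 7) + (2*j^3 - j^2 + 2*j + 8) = -4*j^2 + 6*j + 1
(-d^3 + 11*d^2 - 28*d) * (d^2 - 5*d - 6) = -d^5 + 16*d^4 - 77*d^3 + 74*d^2 + 168*d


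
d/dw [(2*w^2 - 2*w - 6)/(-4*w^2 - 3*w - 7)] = 2*(-7*w^2 - 38*w - 2)/(16*w^4 + 24*w^3 + 65*w^2 + 42*w + 49)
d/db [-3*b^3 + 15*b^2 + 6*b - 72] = -9*b^2 + 30*b + 6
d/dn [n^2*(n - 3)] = 3*n*(n - 2)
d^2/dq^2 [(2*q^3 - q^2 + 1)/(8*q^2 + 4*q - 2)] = (24*q^3 + 24*q^2 + 30*q + 7)/(64*q^6 + 96*q^5 - 40*q^3 + 6*q - 1)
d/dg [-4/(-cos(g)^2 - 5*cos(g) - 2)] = 4*(2*cos(g) + 5)*sin(g)/(cos(g)^2 + 5*cos(g) + 2)^2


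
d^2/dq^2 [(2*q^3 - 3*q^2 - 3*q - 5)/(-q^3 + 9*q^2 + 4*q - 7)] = 2*(-15*q^6 - 15*q^5 + 69*q^4 - 518*q^3 + 1764*q^2 + 708*q + 626)/(q^9 - 27*q^8 + 231*q^7 - 492*q^6 - 1302*q^5 + 1101*q^4 + 1595*q^3 - 987*q^2 - 588*q + 343)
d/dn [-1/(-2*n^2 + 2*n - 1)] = 2*(1 - 2*n)/(2*n^2 - 2*n + 1)^2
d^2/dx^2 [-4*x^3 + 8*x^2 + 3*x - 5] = 16 - 24*x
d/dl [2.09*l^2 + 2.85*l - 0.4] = 4.18*l + 2.85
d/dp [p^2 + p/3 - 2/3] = 2*p + 1/3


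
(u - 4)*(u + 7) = u^2 + 3*u - 28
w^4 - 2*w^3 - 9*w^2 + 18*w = w*(w - 3)*(w - 2)*(w + 3)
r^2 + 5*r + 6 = (r + 2)*(r + 3)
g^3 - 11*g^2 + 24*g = g*(g - 8)*(g - 3)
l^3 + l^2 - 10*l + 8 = (l - 2)*(l - 1)*(l + 4)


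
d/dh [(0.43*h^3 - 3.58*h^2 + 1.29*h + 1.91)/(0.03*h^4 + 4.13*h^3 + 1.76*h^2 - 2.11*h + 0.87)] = (-0.0129*h^6 + 0.214799999999999*h^5 + 15.4261*h^4 - 12.6992*h^3 - 17.2592*h^2 - 12.9524*h + 5.1524)/(0.0009*h^8 + 0.2478*h^7 + 17.1625*h^6 + 14.411*h^5 - 14.2788*h^4 - 0.241000000000001*h^3 + 7.5145*h^2 - 3.6714*h + 0.7569)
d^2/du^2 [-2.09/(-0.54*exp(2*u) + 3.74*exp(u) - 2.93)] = ((7.8166 - 4.5144*exp(u))*(0.54*exp(2*u) - 3.74*exp(u) + 2.93) + 2.09*(1.08*exp(u) - 3.74)*(2.16*exp(u) - 7.48)*exp(u))*exp(u)/(0.54*exp(2*u) - 3.74*exp(u) + 2.93)^3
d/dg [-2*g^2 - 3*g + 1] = -4*g - 3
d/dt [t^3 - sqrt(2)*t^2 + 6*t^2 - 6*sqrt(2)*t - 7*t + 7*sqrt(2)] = 3*t^2 - 2*sqrt(2)*t + 12*t - 6*sqrt(2) - 7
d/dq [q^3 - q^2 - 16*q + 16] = 3*q^2 - 2*q - 16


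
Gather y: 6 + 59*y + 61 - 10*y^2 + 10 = -10*y^2 + 59*y + 77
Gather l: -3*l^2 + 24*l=-3*l^2 + 24*l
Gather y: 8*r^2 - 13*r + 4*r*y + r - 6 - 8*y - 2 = 8*r^2 - 12*r + y*(4*r - 8) - 8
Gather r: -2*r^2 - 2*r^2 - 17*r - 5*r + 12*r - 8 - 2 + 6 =-4*r^2 - 10*r - 4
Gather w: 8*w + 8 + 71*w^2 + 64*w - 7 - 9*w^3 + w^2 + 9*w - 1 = -9*w^3 + 72*w^2 + 81*w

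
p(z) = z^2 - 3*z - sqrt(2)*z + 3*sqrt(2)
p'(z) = 2*z - 3 - sqrt(2)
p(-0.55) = 6.97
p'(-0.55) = -5.51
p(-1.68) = 14.48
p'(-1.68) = -7.77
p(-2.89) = 25.35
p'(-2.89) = -10.19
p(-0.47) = 6.54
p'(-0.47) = -5.35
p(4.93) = 6.79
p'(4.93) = 5.45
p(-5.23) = 54.68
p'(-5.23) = -14.87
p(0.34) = 2.86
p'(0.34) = -3.73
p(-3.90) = 36.67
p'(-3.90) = -12.21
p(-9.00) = 124.97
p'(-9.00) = -22.41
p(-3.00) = 26.49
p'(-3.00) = -10.41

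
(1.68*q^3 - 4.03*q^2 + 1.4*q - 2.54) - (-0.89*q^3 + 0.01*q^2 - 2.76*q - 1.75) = 2.57*q^3 - 4.04*q^2 + 4.16*q - 0.79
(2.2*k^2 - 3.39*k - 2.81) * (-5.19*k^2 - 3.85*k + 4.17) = -11.418*k^4 + 9.1241*k^3 + 36.8094*k^2 - 3.3178*k - 11.7177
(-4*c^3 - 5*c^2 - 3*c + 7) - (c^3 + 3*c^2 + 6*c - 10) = -5*c^3 - 8*c^2 - 9*c + 17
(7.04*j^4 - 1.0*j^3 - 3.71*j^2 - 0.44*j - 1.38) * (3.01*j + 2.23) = 21.1904*j^5 + 12.6892*j^4 - 13.3971*j^3 - 9.5977*j^2 - 5.135*j - 3.0774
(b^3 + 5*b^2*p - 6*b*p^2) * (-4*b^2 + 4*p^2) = -4*b^5 - 20*b^4*p + 28*b^3*p^2 + 20*b^2*p^3 - 24*b*p^4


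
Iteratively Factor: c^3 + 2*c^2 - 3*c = (c)*(c^2 + 2*c - 3) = c*(c + 3)*(c - 1)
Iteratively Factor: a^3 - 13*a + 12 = (a - 1)*(a^2 + a - 12) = (a - 3)*(a - 1)*(a + 4)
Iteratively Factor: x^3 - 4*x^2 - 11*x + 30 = (x + 3)*(x^2 - 7*x + 10) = (x - 2)*(x + 3)*(x - 5)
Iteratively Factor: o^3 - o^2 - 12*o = (o - 4)*(o^2 + 3*o) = (o - 4)*(o + 3)*(o)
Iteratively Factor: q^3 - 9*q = (q)*(q^2 - 9) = q*(q - 3)*(q + 3)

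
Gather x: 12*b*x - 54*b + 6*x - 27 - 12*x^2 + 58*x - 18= -54*b - 12*x^2 + x*(12*b + 64) - 45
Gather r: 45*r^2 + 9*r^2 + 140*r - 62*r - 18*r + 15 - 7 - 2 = 54*r^2 + 60*r + 6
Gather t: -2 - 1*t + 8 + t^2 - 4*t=t^2 - 5*t + 6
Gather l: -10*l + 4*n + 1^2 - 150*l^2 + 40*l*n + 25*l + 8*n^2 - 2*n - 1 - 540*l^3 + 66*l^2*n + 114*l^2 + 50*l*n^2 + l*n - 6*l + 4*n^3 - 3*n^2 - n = -540*l^3 + l^2*(66*n - 36) + l*(50*n^2 + 41*n + 9) + 4*n^3 + 5*n^2 + n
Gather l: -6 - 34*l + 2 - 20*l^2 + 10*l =-20*l^2 - 24*l - 4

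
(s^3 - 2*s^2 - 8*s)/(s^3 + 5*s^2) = (s^2 - 2*s - 8)/(s*(s + 5))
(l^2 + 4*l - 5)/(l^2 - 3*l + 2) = (l + 5)/(l - 2)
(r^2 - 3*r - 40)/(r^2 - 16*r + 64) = (r + 5)/(r - 8)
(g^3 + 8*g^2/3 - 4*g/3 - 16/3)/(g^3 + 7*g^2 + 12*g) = (3*g^3 + 8*g^2 - 4*g - 16)/(3*g*(g^2 + 7*g + 12))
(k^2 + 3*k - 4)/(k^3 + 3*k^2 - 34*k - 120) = (k - 1)/(k^2 - k - 30)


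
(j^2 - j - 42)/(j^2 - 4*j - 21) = (j + 6)/(j + 3)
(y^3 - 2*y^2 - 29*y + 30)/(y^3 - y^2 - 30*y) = (y - 1)/y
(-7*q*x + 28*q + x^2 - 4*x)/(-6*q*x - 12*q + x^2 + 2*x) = (7*q*x - 28*q - x^2 + 4*x)/(6*q*x + 12*q - x^2 - 2*x)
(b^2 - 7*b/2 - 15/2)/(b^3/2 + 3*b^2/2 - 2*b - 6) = (2*b^2 - 7*b - 15)/(b^3 + 3*b^2 - 4*b - 12)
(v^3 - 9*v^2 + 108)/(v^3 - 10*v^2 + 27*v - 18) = (v^2 - 3*v - 18)/(v^2 - 4*v + 3)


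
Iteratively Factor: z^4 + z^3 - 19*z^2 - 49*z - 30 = (z - 5)*(z^3 + 6*z^2 + 11*z + 6) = (z - 5)*(z + 2)*(z^2 + 4*z + 3) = (z - 5)*(z + 2)*(z + 3)*(z + 1)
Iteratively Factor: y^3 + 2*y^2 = (y + 2)*(y^2) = y*(y + 2)*(y)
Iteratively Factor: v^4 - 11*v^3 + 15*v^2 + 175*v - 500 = (v - 5)*(v^3 - 6*v^2 - 15*v + 100) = (v - 5)^2*(v^2 - v - 20) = (v - 5)^2*(v + 4)*(v - 5)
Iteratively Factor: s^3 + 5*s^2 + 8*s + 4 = (s + 2)*(s^2 + 3*s + 2) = (s + 2)^2*(s + 1)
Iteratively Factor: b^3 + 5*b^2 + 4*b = (b + 1)*(b^2 + 4*b) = b*(b + 1)*(b + 4)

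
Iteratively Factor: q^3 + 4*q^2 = (q + 4)*(q^2) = q*(q + 4)*(q)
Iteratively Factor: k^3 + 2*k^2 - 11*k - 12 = (k + 4)*(k^2 - 2*k - 3) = (k - 3)*(k + 4)*(k + 1)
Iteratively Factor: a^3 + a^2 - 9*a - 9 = (a - 3)*(a^2 + 4*a + 3) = (a - 3)*(a + 1)*(a + 3)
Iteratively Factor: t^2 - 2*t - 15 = (t + 3)*(t - 5)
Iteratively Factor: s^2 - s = (s)*(s - 1)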